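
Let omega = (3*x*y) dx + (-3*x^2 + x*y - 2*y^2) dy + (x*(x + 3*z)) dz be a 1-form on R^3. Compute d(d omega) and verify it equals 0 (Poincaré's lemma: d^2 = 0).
d(d omega) = 0

Step 1: d omega = sum_{i<j} (∂f_j/∂x_i - ∂f_i/∂x_j) dx_i ∧ dx_j:
  coeff of dx ∧ dy: -9*x + y
  coeff of dx ∧ dz: 2*x + 3*z
  coeff of dy ∧ dz: 0
Step 2: Apply d again to each 2-form coefficient. The only possible 3-form in R^3 is dx ∧ dy ∧ dz, with coefficient
  ∂(coeff of dy∧dz)/∂x - ∂(coeff of dx∧dz)/∂y + ∂(coeff of dx∧dy)/∂z
  = ∂/∂x (0) - ∂/∂y (2*x + 3*z) + ∂/∂z (-9*x + y).
Each of these terms simplifies to sums of mixed partials that cancel in pairs. The result is 0 (by equality of mixed partials for smooth functions — Schwarz / Clairaut).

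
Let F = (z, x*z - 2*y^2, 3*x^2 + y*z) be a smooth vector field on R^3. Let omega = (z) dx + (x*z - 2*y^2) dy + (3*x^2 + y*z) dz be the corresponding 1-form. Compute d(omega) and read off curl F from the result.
d(omega) = (-x + z) dy ∧ dz + (1 - 6*x) dz ∧ dx + (z) dx ∧ dy; curl F = (-x + z, 1 - 6*x, z)

d omega = sum_{i<j} (∂f_j/∂x_i - ∂f_i/∂x_j) dx_i ∧ dx_j. Under the identification (dy ∧ dz, dz ∧ dx, dx ∧ dy) ↔ (e_x, e_y, e_z), the coefficients are exactly the components of curl F. Compute:
  ∂R/∂y - ∂Q/∂z = (z) - (x) = -x + z
  ∂P/∂z - ∂R/∂x = (1) - (6*x) = 1 - 6*x
  ∂Q/∂x - ∂P/∂y = (z) - (0) = z.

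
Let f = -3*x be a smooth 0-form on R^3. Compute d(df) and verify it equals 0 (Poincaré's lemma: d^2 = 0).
d(df) = 0

Step 1: df = sum_i (∂f/∂x_i) dx_i = (-3) dx + (0) dy + (0) dz.
Step 2: Apply d again. Using the 1-form formula, the coefficient of dx ∧ dy in d(df) is ∂^2 f/∂x ∂y - ∂^2 f/∂y ∂x = (0) - (0) = 0 (equality of mixed partials for smooth f).
Similarly for dx ∧ dz and dy ∧ dz — all coefficients vanish. So d(df) = 0.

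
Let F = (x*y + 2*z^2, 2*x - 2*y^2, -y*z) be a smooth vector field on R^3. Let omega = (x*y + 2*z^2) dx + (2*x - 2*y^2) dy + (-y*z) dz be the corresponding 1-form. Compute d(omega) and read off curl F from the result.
d(omega) = (-z) dy ∧ dz + (4*z) dz ∧ dx + (2 - x) dx ∧ dy; curl F = (-z, 4*z, 2 - x)

d omega = sum_{i<j} (∂f_j/∂x_i - ∂f_i/∂x_j) dx_i ∧ dx_j. Under the identification (dy ∧ dz, dz ∧ dx, dx ∧ dy) ↔ (e_x, e_y, e_z), the coefficients are exactly the components of curl F. Compute:
  ∂R/∂y - ∂Q/∂z = (-z) - (0) = -z
  ∂P/∂z - ∂R/∂x = (4*z) - (0) = 4*z
  ∂Q/∂x - ∂P/∂y = (2) - (x) = 2 - x.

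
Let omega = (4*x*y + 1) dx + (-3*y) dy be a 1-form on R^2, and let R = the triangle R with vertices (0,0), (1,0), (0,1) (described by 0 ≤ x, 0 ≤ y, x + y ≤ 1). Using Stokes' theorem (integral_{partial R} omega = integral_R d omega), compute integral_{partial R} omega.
integral_(partial R) omega = -2/3

Stokes: integral_partial_R omega = integral_R d omega with d omega = (∂Q/∂x - ∂P/∂y) dx ∧ dy.
  ∂Q/∂x = 0
  ∂P/∂y = 4*x
  integrand = ∂Q/∂x - ∂P/∂y = -4*x.
Integrating over R: integral_0^1 integral_0^{1-x} (-4*x) dy dx = -2/3.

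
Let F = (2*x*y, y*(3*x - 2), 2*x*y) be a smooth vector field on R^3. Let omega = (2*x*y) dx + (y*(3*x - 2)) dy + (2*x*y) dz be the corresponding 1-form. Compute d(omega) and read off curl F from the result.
d(omega) = (2*x) dy ∧ dz + (-2*y) dz ∧ dx + (-2*x + 3*y) dx ∧ dy; curl F = (2*x, -2*y, -2*x + 3*y)

d omega = sum_{i<j} (∂f_j/∂x_i - ∂f_i/∂x_j) dx_i ∧ dx_j. Under the identification (dy ∧ dz, dz ∧ dx, dx ∧ dy) ↔ (e_x, e_y, e_z), the coefficients are exactly the components of curl F. Compute:
  ∂R/∂y - ∂Q/∂z = (2*x) - (0) = 2*x
  ∂P/∂z - ∂R/∂x = (0) - (2*y) = -2*y
  ∂Q/∂x - ∂P/∂y = (3*y) - (2*x) = -2*x + 3*y.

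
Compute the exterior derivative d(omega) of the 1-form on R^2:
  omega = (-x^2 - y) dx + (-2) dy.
d(omega) = (1) dx ∧ dy

For a 1-form omega = sum_i f_i dx_i, the exterior derivative is
  d(omega) = sum_{i < j} (∂f_j/∂x_i - ∂f_i/∂x_j) dx_i ∧ dx_j.
  coefficient of dx ∧ dy: ∂f_2/∂x - ∂f_1/∂y = ∂(-2)/∂x - ∂(-x^2 - y)/∂y = 1
Assembling: d(omega) = (1) dx ∧ dy.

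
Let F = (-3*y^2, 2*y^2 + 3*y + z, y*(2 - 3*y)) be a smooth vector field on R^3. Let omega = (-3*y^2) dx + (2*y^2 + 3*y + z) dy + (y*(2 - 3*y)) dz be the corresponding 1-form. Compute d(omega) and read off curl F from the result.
d(omega) = (1 - 6*y) dy ∧ dz + (0) dz ∧ dx + (6*y) dx ∧ dy; curl F = (1 - 6*y, 0, 6*y)

d omega = sum_{i<j} (∂f_j/∂x_i - ∂f_i/∂x_j) dx_i ∧ dx_j. Under the identification (dy ∧ dz, dz ∧ dx, dx ∧ dy) ↔ (e_x, e_y, e_z), the coefficients are exactly the components of curl F. Compute:
  ∂R/∂y - ∂Q/∂z = (2 - 6*y) - (1) = 1 - 6*y
  ∂P/∂z - ∂R/∂x = (0) - (0) = 0
  ∂Q/∂x - ∂P/∂y = (0) - (-6*y) = 6*y.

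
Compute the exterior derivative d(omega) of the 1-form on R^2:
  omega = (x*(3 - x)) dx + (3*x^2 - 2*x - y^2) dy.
d(omega) = (6*x - 2) dx ∧ dy

For a 1-form omega = sum_i f_i dx_i, the exterior derivative is
  d(omega) = sum_{i < j} (∂f_j/∂x_i - ∂f_i/∂x_j) dx_i ∧ dx_j.
  coefficient of dx ∧ dy: ∂f_2/∂x - ∂f_1/∂y = ∂(3*x^2 - 2*x - y^2)/∂x - ∂(x*(3 - x))/∂y = 6*x - 2
Assembling: d(omega) = (6*x - 2) dx ∧ dy.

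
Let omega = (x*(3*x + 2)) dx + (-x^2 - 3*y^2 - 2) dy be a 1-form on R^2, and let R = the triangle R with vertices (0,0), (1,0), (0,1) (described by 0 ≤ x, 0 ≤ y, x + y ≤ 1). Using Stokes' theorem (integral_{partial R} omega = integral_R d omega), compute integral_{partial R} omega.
integral_(partial R) omega = -1/3

Stokes: integral_partial_R omega = integral_R d omega with d omega = (∂Q/∂x - ∂P/∂y) dx ∧ dy.
  ∂Q/∂x = -2*x
  ∂P/∂y = 0
  integrand = ∂Q/∂x - ∂P/∂y = -2*x.
Integrating over R: integral_0^1 integral_0^{1-x} (-2*x) dy dx = -1/3.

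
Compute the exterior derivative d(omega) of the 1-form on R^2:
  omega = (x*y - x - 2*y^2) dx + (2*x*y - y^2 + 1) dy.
d(omega) = (-x + 6*y) dx ∧ dy

For a 1-form omega = sum_i f_i dx_i, the exterior derivative is
  d(omega) = sum_{i < j} (∂f_j/∂x_i - ∂f_i/∂x_j) dx_i ∧ dx_j.
  coefficient of dx ∧ dy: ∂f_2/∂x - ∂f_1/∂y = ∂(2*x*y - y^2 + 1)/∂x - ∂(x*y - x - 2*y^2)/∂y = -x + 6*y
Assembling: d(omega) = (-x + 6*y) dx ∧ dy.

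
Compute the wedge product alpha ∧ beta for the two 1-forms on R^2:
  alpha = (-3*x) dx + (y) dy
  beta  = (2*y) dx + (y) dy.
alpha ∧ beta = (-y*(3*x + 2*y)) dx ∧ dy

Distribute the wedge, using dx_i ∧ dx_j = -dx_j ∧ dx_i and dx_i ∧ dx_i = 0. For each pair (i, j) with i < j, the coefficient of dx_i ∧ dx_j in alpha ∧ beta is (alpha_i * beta_j - alpha_j * beta_i). Collecting: alpha ∧ beta = (-y*(3*x + 2*y)) dx ∧ dy.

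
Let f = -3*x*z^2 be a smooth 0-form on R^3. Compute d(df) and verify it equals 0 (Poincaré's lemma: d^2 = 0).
d(df) = 0

Step 1: df = sum_i (∂f/∂x_i) dx_i = (-3*z^2) dx + (0) dy + (-6*x*z) dz.
Step 2: Apply d again. Using the 1-form formula, the coefficient of dx ∧ dy in d(df) is ∂^2 f/∂x ∂y - ∂^2 f/∂y ∂x = (0) - (0) = 0 (equality of mixed partials for smooth f).
Similarly for dx ∧ dz and dy ∧ dz — all coefficients vanish. So d(df) = 0.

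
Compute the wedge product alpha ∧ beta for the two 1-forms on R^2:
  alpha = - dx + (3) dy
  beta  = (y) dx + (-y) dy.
alpha ∧ beta = (-2*y) dx ∧ dy

Distribute the wedge, using dx_i ∧ dx_j = -dx_j ∧ dx_i and dx_i ∧ dx_i = 0. For each pair (i, j) with i < j, the coefficient of dx_i ∧ dx_j in alpha ∧ beta is (alpha_i * beta_j - alpha_j * beta_i). Collecting: alpha ∧ beta = (-2*y) dx ∧ dy.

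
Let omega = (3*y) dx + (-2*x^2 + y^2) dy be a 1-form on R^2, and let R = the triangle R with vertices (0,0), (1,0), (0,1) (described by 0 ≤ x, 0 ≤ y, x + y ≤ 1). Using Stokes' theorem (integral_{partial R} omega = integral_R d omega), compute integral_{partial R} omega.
integral_(partial R) omega = -13/6

Stokes: integral_partial_R omega = integral_R d omega with d omega = (∂Q/∂x - ∂P/∂y) dx ∧ dy.
  ∂Q/∂x = -4*x
  ∂P/∂y = 3
  integrand = ∂Q/∂x - ∂P/∂y = -4*x - 3.
Integrating over R: integral_0^1 integral_0^{1-x} (-4*x - 3) dy dx = -13/6.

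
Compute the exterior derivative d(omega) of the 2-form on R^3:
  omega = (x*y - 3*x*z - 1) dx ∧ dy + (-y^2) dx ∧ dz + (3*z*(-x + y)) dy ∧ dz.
d(omega) = (-3*x + 2*y - 3*z) dx ∧ dy ∧ dz

For a 2-form omega = sum_{i<j} g_{ij} dx_i ∧ dx_j, the exterior derivative is
  d(omega) = sum_{i<j} d(g_{ij}) ∧ dx_i ∧ dx_j = sum_{i<j, k} (∂g_{ij}/∂x_k) dx_k ∧ dx_i ∧ dx_j.
Expand each term, using dx_k ∧ dx_i ∧ dx_j = sgn(permutation) dx_{(a)} ∧ dx_{(b)} ∧ dx_{(c)} with (a < b < c) sorted:
  d(x*y - 3*x*z - 1) includes (∂/∂z)(x*y - 3*x*z - 1) dz = (-3*x) dz, which multiplied by dx ∧ dy gives (-3*x) dx ∧ dy ∧ dz
  d(-y^2) includes (∂/∂y)(-y^2) dy = (-2*y) dy, which multiplied by dx ∧ dz gives (2*y) dx ∧ dy ∧ dz
  d(3*z*(-x + y)) includes (∂/∂x)(3*z*(-x + y)) dx = (-3*z) dx, which multiplied by dy ∧ dz gives (-3*z) dx ∧ dy ∧ dz
Collecting like 3-forms: d(omega) = (-3*x + 2*y - 3*z) dx ∧ dy ∧ dz.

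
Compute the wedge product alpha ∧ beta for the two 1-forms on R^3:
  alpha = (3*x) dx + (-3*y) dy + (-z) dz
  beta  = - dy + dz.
alpha ∧ beta = (-3*x) dx ∧ dy + (3*x) dx ∧ dz + (-3*y - z) dy ∧ dz

Distribute the wedge, using dx_i ∧ dx_j = -dx_j ∧ dx_i and dx_i ∧ dx_i = 0. For each pair (i, j) with i < j, the coefficient of dx_i ∧ dx_j in alpha ∧ beta is (alpha_i * beta_j - alpha_j * beta_i). Collecting: alpha ∧ beta = (-3*x) dx ∧ dy + (3*x) dx ∧ dz + (-3*y - z) dy ∧ dz.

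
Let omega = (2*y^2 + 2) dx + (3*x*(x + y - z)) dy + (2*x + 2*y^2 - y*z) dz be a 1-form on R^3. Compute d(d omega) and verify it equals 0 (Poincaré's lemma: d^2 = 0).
d(d omega) = 0

Step 1: d omega = sum_{i<j} (∂f_j/∂x_i - ∂f_i/∂x_j) dx_i ∧ dx_j:
  coeff of dx ∧ dy: 6*x - y - 3*z
  coeff of dx ∧ dz: 2
  coeff of dy ∧ dz: 3*x + 4*y - z
Step 2: Apply d again to each 2-form coefficient. The only possible 3-form in R^3 is dx ∧ dy ∧ dz, with coefficient
  ∂(coeff of dy∧dz)/∂x - ∂(coeff of dx∧dz)/∂y + ∂(coeff of dx∧dy)/∂z
  = ∂/∂x (3*x + 4*y - z) - ∂/∂y (2) + ∂/∂z (6*x - y - 3*z).
Each of these terms simplifies to sums of mixed partials that cancel in pairs. The result is 0 (by equality of mixed partials for smooth functions — Schwarz / Clairaut).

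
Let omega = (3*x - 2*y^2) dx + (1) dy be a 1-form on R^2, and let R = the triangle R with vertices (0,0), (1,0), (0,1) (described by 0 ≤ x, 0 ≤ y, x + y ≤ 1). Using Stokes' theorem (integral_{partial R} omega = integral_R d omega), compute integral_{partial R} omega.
integral_(partial R) omega = 2/3

Stokes: integral_partial_R omega = integral_R d omega with d omega = (∂Q/∂x - ∂P/∂y) dx ∧ dy.
  ∂Q/∂x = 0
  ∂P/∂y = -4*y
  integrand = ∂Q/∂x - ∂P/∂y = 4*y.
Integrating over R: integral_0^1 integral_0^{1-x} (4*y) dy dx = 2/3.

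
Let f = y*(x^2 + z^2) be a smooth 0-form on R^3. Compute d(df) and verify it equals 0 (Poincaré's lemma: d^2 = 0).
d(df) = 0

Step 1: df = sum_i (∂f/∂x_i) dx_i = (2*x*y) dx + (x^2 + z^2) dy + (2*y*z) dz.
Step 2: Apply d again. Using the 1-form formula, the coefficient of dx ∧ dy in d(df) is ∂^2 f/∂x ∂y - ∂^2 f/∂y ∂x = (2*x) - (2*x) = 0 (equality of mixed partials for smooth f).
Similarly for dx ∧ dz and dy ∧ dz — all coefficients vanish. So d(df) = 0.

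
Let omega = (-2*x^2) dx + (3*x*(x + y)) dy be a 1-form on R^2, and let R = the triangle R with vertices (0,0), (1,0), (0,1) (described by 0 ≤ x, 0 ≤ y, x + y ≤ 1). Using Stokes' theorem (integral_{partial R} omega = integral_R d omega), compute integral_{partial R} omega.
integral_(partial R) omega = 3/2

Stokes: integral_partial_R omega = integral_R d omega with d omega = (∂Q/∂x - ∂P/∂y) dx ∧ dy.
  ∂Q/∂x = 6*x + 3*y
  ∂P/∂y = 0
  integrand = ∂Q/∂x - ∂P/∂y = 6*x + 3*y.
Integrating over R: integral_0^1 integral_0^{1-x} (6*x + 3*y) dy dx = 3/2.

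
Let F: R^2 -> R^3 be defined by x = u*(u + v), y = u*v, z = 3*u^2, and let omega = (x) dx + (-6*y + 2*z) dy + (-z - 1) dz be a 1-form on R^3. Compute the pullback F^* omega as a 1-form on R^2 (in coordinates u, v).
F^* omega = (u*(-16*u^2 + 9*u*v - 5*v^2 - 6)) du + (u^2*(7*u - 5*v)) dv

Using F^*(f dg) = (f ∘ F) d(g ∘ F), substitute each coordinate x_i by F_i(u, v) in f_i, and replace dx_i by d F_i = (∂F_i/∂u) du + (∂F_i/∂v) dv.
  For the x component: f_1(F) = u*(u + v); d F_1 = (2*u + v) du + (u) dv
  For the y component: f_2(F) = 6*u*(u - v); d F_2 = (v) du + (u) dv
  For the z component: f_3(F) = -3*u^2 - 1; d F_3 = (6*u) du + (0) dv
Combining and collecting du, dv coefficients:
  coeff of du: u*(-16*u^2 + 9*u*v - 5*v^2 - 6)
  coeff of dv: u^2*(7*u - 5*v)
F^* omega = (u*(-16*u^2 + 9*u*v - 5*v^2 - 6)) du + (u^2*(7*u - 5*v)) dv.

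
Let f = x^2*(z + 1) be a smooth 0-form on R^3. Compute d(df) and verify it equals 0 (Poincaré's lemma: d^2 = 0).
d(df) = 0

Step 1: df = sum_i (∂f/∂x_i) dx_i = (2*x*(z + 1)) dx + (0) dy + (x^2) dz.
Step 2: Apply d again. Using the 1-form formula, the coefficient of dx ∧ dy in d(df) is ∂^2 f/∂x ∂y - ∂^2 f/∂y ∂x = (0) - (0) = 0 (equality of mixed partials for smooth f).
Similarly for dx ∧ dz and dy ∧ dz — all coefficients vanish. So d(df) = 0.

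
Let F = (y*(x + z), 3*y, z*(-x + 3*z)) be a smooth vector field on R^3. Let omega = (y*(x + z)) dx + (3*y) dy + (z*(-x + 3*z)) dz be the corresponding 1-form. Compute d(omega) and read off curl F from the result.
d(omega) = (0) dy ∧ dz + (y + z) dz ∧ dx + (-x - z) dx ∧ dy; curl F = (0, y + z, -x - z)

d omega = sum_{i<j} (∂f_j/∂x_i - ∂f_i/∂x_j) dx_i ∧ dx_j. Under the identification (dy ∧ dz, dz ∧ dx, dx ∧ dy) ↔ (e_x, e_y, e_z), the coefficients are exactly the components of curl F. Compute:
  ∂R/∂y - ∂Q/∂z = (0) - (0) = 0
  ∂P/∂z - ∂R/∂x = (y) - (-z) = y + z
  ∂Q/∂x - ∂P/∂y = (0) - (x + z) = -x - z.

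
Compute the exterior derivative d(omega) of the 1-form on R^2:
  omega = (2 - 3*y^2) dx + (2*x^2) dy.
d(omega) = (4*x + 6*y) dx ∧ dy

For a 1-form omega = sum_i f_i dx_i, the exterior derivative is
  d(omega) = sum_{i < j} (∂f_j/∂x_i - ∂f_i/∂x_j) dx_i ∧ dx_j.
  coefficient of dx ∧ dy: ∂f_2/∂x - ∂f_1/∂y = ∂(2*x^2)/∂x - ∂(2 - 3*y^2)/∂y = 4*x + 6*y
Assembling: d(omega) = (4*x + 6*y) dx ∧ dy.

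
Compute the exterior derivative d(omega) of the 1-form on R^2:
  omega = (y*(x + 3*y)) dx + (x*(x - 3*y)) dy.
d(omega) = (x - 9*y) dx ∧ dy

For a 1-form omega = sum_i f_i dx_i, the exterior derivative is
  d(omega) = sum_{i < j} (∂f_j/∂x_i - ∂f_i/∂x_j) dx_i ∧ dx_j.
  coefficient of dx ∧ dy: ∂f_2/∂x - ∂f_1/∂y = ∂(x*(x - 3*y))/∂x - ∂(y*(x + 3*y))/∂y = x - 9*y
Assembling: d(omega) = (x - 9*y) dx ∧ dy.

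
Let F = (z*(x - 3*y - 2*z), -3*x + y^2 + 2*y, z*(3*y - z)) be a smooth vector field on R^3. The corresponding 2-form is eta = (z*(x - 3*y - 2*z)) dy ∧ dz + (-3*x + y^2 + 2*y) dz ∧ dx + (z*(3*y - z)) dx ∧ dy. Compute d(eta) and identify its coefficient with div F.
d(eta) = (5*y - z + 2) dx ∧ dy ∧ dz; div F = 5*y - z + 2

For a 2-form in R^3 of the form above, applying d gives a 3-form with coefficient ∂P/∂x + ∂Q/∂y + ∂R/∂z:
  ∂P/∂x = z
  ∂Q/∂y = 2*y + 2
  ∂R/∂z = 3*y - 2*z
Sum = 5*y - z + 2, which is exactly div F.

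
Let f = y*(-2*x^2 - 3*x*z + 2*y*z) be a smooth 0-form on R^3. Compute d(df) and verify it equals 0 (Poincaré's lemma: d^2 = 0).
d(df) = 0

Step 1: df = sum_i (∂f/∂x_i) dx_i = (y*(-4*x - 3*z)) dx + (-2*x^2 - 3*x*z + 4*y*z) dy + (y*(-3*x + 2*y)) dz.
Step 2: Apply d again. Using the 1-form formula, the coefficient of dx ∧ dy in d(df) is ∂^2 f/∂x ∂y - ∂^2 f/∂y ∂x = (-4*x - 3*z) - (-4*x - 3*z) = 0 (equality of mixed partials for smooth f).
Similarly for dx ∧ dz and dy ∧ dz — all coefficients vanish. So d(df) = 0.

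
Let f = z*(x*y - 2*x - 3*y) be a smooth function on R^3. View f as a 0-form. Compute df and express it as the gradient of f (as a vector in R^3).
df = (z*(y - 2)) dx + (z*(x - 3)) dy + (x*y - 2*x - 3*y) dz; grad f = (z*(y - 2), z*(x - 3), x*y - 2*x - 3*y)

For a 0-form f, d f = (∂f/∂x) dx + (∂f/∂y) dy + (∂f/∂z) dz. The components of the vector representation are exactly the entries of grad f in Cartesian coordinates:
  ∂f/∂x = z*(y - 2)
  ∂f/∂y = z*(x - 3)
  ∂f/∂z = x*y - 2*x - 3*y.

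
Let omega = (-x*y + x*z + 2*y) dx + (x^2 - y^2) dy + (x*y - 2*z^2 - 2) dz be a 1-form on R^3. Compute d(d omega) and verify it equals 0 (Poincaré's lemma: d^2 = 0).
d(d omega) = 0

Step 1: d omega = sum_{i<j} (∂f_j/∂x_i - ∂f_i/∂x_j) dx_i ∧ dx_j:
  coeff of dx ∧ dy: 3*x - 2
  coeff of dx ∧ dz: -x + y
  coeff of dy ∧ dz: x
Step 2: Apply d again to each 2-form coefficient. The only possible 3-form in R^3 is dx ∧ dy ∧ dz, with coefficient
  ∂(coeff of dy∧dz)/∂x - ∂(coeff of dx∧dz)/∂y + ∂(coeff of dx∧dy)/∂z
  = ∂/∂x (x) - ∂/∂y (-x + y) + ∂/∂z (3*x - 2).
Each of these terms simplifies to sums of mixed partials that cancel in pairs. The result is 0 (by equality of mixed partials for smooth functions — Schwarz / Clairaut).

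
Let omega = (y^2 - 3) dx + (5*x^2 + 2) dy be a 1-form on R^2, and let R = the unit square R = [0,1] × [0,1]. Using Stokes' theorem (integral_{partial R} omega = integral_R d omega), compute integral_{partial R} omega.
integral_(partial R) omega = 4

Stokes: integral_partial_R omega = integral_R d omega with d omega = (∂Q/∂x - ∂P/∂y) dx ∧ dy.
  ∂Q/∂x = 10*x
  ∂P/∂y = 2*y
  integrand = ∂Q/∂x - ∂P/∂y = 10*x - 2*y.
Integrating over R: integral_0^1 integral_0^1 (10*x - 2*y) dx dy = 4.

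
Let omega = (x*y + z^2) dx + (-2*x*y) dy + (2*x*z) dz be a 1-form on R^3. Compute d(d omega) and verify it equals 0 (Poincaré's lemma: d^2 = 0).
d(d omega) = 0

Step 1: d omega = sum_{i<j} (∂f_j/∂x_i - ∂f_i/∂x_j) dx_i ∧ dx_j:
  coeff of dx ∧ dy: -x - 2*y
  coeff of dx ∧ dz: 0
  coeff of dy ∧ dz: 0
Step 2: Apply d again to each 2-form coefficient. The only possible 3-form in R^3 is dx ∧ dy ∧ dz, with coefficient
  ∂(coeff of dy∧dz)/∂x - ∂(coeff of dx∧dz)/∂y + ∂(coeff of dx∧dy)/∂z
  = ∂/∂x (0) - ∂/∂y (0) + ∂/∂z (-x - 2*y).
Each of these terms simplifies to sums of mixed partials that cancel in pairs. The result is 0 (by equality of mixed partials for smooth functions — Schwarz / Clairaut).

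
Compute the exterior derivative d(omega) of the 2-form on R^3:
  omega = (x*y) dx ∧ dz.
d(omega) = (-x) dx ∧ dy ∧ dz

For a 2-form omega = sum_{i<j} g_{ij} dx_i ∧ dx_j, the exterior derivative is
  d(omega) = sum_{i<j} d(g_{ij}) ∧ dx_i ∧ dx_j = sum_{i<j, k} (∂g_{ij}/∂x_k) dx_k ∧ dx_i ∧ dx_j.
Expand each term, using dx_k ∧ dx_i ∧ dx_j = sgn(permutation) dx_{(a)} ∧ dx_{(b)} ∧ dx_{(c)} with (a < b < c) sorted:
  d(x*y) includes (∂/∂y)(x*y) dy = (x) dy, which multiplied by dx ∧ dz gives (-x) dx ∧ dy ∧ dz
Collecting like 3-forms: d(omega) = (-x) dx ∧ dy ∧ dz.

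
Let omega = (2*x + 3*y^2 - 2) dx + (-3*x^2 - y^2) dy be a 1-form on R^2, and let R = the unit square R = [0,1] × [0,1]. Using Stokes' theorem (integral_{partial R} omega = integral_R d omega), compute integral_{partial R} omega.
integral_(partial R) omega = -6

Stokes: integral_partial_R omega = integral_R d omega with d omega = (∂Q/∂x - ∂P/∂y) dx ∧ dy.
  ∂Q/∂x = -6*x
  ∂P/∂y = 6*y
  integrand = ∂Q/∂x - ∂P/∂y = -6*x - 6*y.
Integrating over R: integral_0^1 integral_0^1 (-6*x - 6*y) dx dy = -6.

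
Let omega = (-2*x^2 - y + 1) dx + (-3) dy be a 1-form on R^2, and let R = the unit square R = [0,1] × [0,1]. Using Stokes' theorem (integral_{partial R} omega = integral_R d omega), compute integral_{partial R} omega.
integral_(partial R) omega = 1

Stokes: integral_partial_R omega = integral_R d omega with d omega = (∂Q/∂x - ∂P/∂y) dx ∧ dy.
  ∂Q/∂x = 0
  ∂P/∂y = -1
  integrand = ∂Q/∂x - ∂P/∂y = 1.
Integrating over R: integral_0^1 integral_0^1 (1) dx dy = 1.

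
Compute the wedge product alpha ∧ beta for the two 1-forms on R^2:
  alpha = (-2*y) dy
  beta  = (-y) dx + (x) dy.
alpha ∧ beta = (-2*y^2) dx ∧ dy

Distribute the wedge, using dx_i ∧ dx_j = -dx_j ∧ dx_i and dx_i ∧ dx_i = 0. For each pair (i, j) with i < j, the coefficient of dx_i ∧ dx_j in alpha ∧ beta is (alpha_i * beta_j - alpha_j * beta_i). Collecting: alpha ∧ beta = (-2*y^2) dx ∧ dy.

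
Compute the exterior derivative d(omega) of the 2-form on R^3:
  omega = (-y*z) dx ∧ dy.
d(omega) = (-y) dx ∧ dy ∧ dz

For a 2-form omega = sum_{i<j} g_{ij} dx_i ∧ dx_j, the exterior derivative is
  d(omega) = sum_{i<j} d(g_{ij}) ∧ dx_i ∧ dx_j = sum_{i<j, k} (∂g_{ij}/∂x_k) dx_k ∧ dx_i ∧ dx_j.
Expand each term, using dx_k ∧ dx_i ∧ dx_j = sgn(permutation) dx_{(a)} ∧ dx_{(b)} ∧ dx_{(c)} with (a < b < c) sorted:
  d(-y*z) includes (∂/∂z)(-y*z) dz = (-y) dz, which multiplied by dx ∧ dy gives (-y) dx ∧ dy ∧ dz
Collecting like 3-forms: d(omega) = (-y) dx ∧ dy ∧ dz.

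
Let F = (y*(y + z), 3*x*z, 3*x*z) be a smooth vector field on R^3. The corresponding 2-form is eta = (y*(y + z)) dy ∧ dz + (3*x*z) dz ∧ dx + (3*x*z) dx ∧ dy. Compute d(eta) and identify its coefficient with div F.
d(eta) = (3*x) dx ∧ dy ∧ dz; div F = 3*x

For a 2-form in R^3 of the form above, applying d gives a 3-form with coefficient ∂P/∂x + ∂Q/∂y + ∂R/∂z:
  ∂P/∂x = 0
  ∂Q/∂y = 0
  ∂R/∂z = 3*x
Sum = 3*x, which is exactly div F.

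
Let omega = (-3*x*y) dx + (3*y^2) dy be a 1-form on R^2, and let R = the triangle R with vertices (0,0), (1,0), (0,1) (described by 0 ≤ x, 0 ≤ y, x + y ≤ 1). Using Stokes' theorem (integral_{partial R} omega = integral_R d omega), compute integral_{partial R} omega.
integral_(partial R) omega = 1/2

Stokes: integral_partial_R omega = integral_R d omega with d omega = (∂Q/∂x - ∂P/∂y) dx ∧ dy.
  ∂Q/∂x = 0
  ∂P/∂y = -3*x
  integrand = ∂Q/∂x - ∂P/∂y = 3*x.
Integrating over R: integral_0^1 integral_0^{1-x} (3*x) dy dx = 1/2.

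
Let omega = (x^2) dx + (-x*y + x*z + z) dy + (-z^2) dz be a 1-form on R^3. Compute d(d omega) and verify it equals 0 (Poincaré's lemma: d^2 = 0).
d(d omega) = 0

Step 1: d omega = sum_{i<j} (∂f_j/∂x_i - ∂f_i/∂x_j) dx_i ∧ dx_j:
  coeff of dx ∧ dy: -y + z
  coeff of dx ∧ dz: 0
  coeff of dy ∧ dz: -x - 1
Step 2: Apply d again to each 2-form coefficient. The only possible 3-form in R^3 is dx ∧ dy ∧ dz, with coefficient
  ∂(coeff of dy∧dz)/∂x - ∂(coeff of dx∧dz)/∂y + ∂(coeff of dx∧dy)/∂z
  = ∂/∂x (-x - 1) - ∂/∂y (0) + ∂/∂z (-y + z).
Each of these terms simplifies to sums of mixed partials that cancel in pairs. The result is 0 (by equality of mixed partials for smooth functions — Schwarz / Clairaut).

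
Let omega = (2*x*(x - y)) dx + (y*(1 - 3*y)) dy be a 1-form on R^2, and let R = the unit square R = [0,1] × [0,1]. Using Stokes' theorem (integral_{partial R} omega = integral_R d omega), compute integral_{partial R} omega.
integral_(partial R) omega = 1

Stokes: integral_partial_R omega = integral_R d omega with d omega = (∂Q/∂x - ∂P/∂y) dx ∧ dy.
  ∂Q/∂x = 0
  ∂P/∂y = -2*x
  integrand = ∂Q/∂x - ∂P/∂y = 2*x.
Integrating over R: integral_0^1 integral_0^1 (2*x) dx dy = 1.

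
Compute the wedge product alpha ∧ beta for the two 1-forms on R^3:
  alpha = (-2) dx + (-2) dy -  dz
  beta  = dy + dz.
alpha ∧ beta = (-2) dx ∧ dy + (-2) dx ∧ dz + (-1) dy ∧ dz

Distribute the wedge, using dx_i ∧ dx_j = -dx_j ∧ dx_i and dx_i ∧ dx_i = 0. For each pair (i, j) with i < j, the coefficient of dx_i ∧ dx_j in alpha ∧ beta is (alpha_i * beta_j - alpha_j * beta_i). Collecting: alpha ∧ beta = (-2) dx ∧ dy + (-2) dx ∧ dz + (-1) dy ∧ dz.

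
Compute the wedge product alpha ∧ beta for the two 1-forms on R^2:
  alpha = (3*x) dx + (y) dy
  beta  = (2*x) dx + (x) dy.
alpha ∧ beta = (x*(3*x - 2*y)) dx ∧ dy

Distribute the wedge, using dx_i ∧ dx_j = -dx_j ∧ dx_i and dx_i ∧ dx_i = 0. For each pair (i, j) with i < j, the coefficient of dx_i ∧ dx_j in alpha ∧ beta is (alpha_i * beta_j - alpha_j * beta_i). Collecting: alpha ∧ beta = (x*(3*x - 2*y)) dx ∧ dy.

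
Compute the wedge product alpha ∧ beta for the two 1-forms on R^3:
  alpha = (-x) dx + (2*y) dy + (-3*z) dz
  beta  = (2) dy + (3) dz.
alpha ∧ beta = (-2*x) dx ∧ dy + (-3*x) dx ∧ dz + (6*y + 6*z) dy ∧ dz

Distribute the wedge, using dx_i ∧ dx_j = -dx_j ∧ dx_i and dx_i ∧ dx_i = 0. For each pair (i, j) with i < j, the coefficient of dx_i ∧ dx_j in alpha ∧ beta is (alpha_i * beta_j - alpha_j * beta_i). Collecting: alpha ∧ beta = (-2*x) dx ∧ dy + (-3*x) dx ∧ dz + (6*y + 6*z) dy ∧ dz.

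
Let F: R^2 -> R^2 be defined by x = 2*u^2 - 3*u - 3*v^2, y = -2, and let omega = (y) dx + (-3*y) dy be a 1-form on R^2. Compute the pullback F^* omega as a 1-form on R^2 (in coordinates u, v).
F^* omega = (6 - 8*u) du + (12*v) dv

Using F^*(f dg) = (f ∘ F) d(g ∘ F), substitute each coordinate x_i by F_i(u, v) in f_i, and replace dx_i by d F_i = (∂F_i/∂u) du + (∂F_i/∂v) dv.
  For the x component: f_1(F) = -2; d F_1 = (4*u - 3) du + (-6*v) dv
  For the y component: f_2(F) = 6; d F_2 = (0) du + (0) dv
Combining and collecting du, dv coefficients:
  coeff of du: 6 - 8*u
  coeff of dv: 12*v
F^* omega = (6 - 8*u) du + (12*v) dv.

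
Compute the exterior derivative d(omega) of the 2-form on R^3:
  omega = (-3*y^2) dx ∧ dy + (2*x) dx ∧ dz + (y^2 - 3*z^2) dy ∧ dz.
d(omega) = 0

For a 2-form omega = sum_{i<j} g_{ij} dx_i ∧ dx_j, the exterior derivative is
  d(omega) = sum_{i<j} d(g_{ij}) ∧ dx_i ∧ dx_j = sum_{i<j, k} (∂g_{ij}/∂x_k) dx_k ∧ dx_i ∧ dx_j.
Expand each term, using dx_k ∧ dx_i ∧ dx_j = sgn(permutation) dx_{(a)} ∧ dx_{(b)} ∧ dx_{(c)} with (a < b < c) sorted:

Collecting like 3-forms: d(omega) = 0.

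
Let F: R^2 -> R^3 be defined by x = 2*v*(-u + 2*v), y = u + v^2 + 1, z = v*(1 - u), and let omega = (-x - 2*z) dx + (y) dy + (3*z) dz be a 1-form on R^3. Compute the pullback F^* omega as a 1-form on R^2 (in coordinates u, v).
F^* omega = (-5*u*v^2 + u + 8*v^3 + 2*v^2 + 1) du + (v*(-5*u^2 + 40*u*v - 30*v^2 - 16*v + 5)) dv

Using F^*(f dg) = (f ∘ F) d(g ∘ F), substitute each coordinate x_i by F_i(u, v) in f_i, and replace dx_i by d F_i = (∂F_i/∂u) du + (∂F_i/∂v) dv.
  For the x component: f_1(F) = 2*v*(2*u - 2*v - 1); d F_1 = (-2*v) du + (-2*u + 8*v) dv
  For the y component: f_2(F) = u + v^2 + 1; d F_2 = (1) du + (2*v) dv
  For the z component: f_3(F) = 3*v*(1 - u); d F_3 = (-v) du + (1 - u) dv
Combining and collecting du, dv coefficients:
  coeff of du: -5*u*v^2 + u + 8*v^3 + 2*v^2 + 1
  coeff of dv: v*(-5*u^2 + 40*u*v - 30*v^2 - 16*v + 5)
F^* omega = (-5*u*v^2 + u + 8*v^3 + 2*v^2 + 1) du + (v*(-5*u^2 + 40*u*v - 30*v^2 - 16*v + 5)) dv.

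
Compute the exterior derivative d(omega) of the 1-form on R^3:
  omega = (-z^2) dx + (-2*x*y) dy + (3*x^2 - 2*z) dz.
d(omega) = (-2*y) dx ∧ dy + (6*x + 2*z) dx ∧ dz

For a 1-form omega = sum_i f_i dx_i, the exterior derivative is
  d(omega) = sum_{i < j} (∂f_j/∂x_i - ∂f_i/∂x_j) dx_i ∧ dx_j.
  coefficient of dx ∧ dy: ∂f_2/∂x - ∂f_1/∂y = ∂(-2*x*y)/∂x - ∂(-z^2)/∂y = -2*y
  coefficient of dx ∧ dz: ∂f_3/∂x - ∂f_1/∂z = ∂(3*x^2 - 2*z)/∂x - ∂(-z^2)/∂z = 6*x + 2*z
Assembling: d(omega) = (-2*y) dx ∧ dy + (6*x + 2*z) dx ∧ dz.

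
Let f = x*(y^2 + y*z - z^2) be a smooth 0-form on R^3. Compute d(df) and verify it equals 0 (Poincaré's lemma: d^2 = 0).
d(df) = 0

Step 1: df = sum_i (∂f/∂x_i) dx_i = (y^2 + y*z - z^2) dx + (x*(2*y + z)) dy + (x*(y - 2*z)) dz.
Step 2: Apply d again. Using the 1-form formula, the coefficient of dx ∧ dy in d(df) is ∂^2 f/∂x ∂y - ∂^2 f/∂y ∂x = (2*y + z) - (2*y + z) = 0 (equality of mixed partials for smooth f).
Similarly for dx ∧ dz and dy ∧ dz — all coefficients vanish. So d(df) = 0.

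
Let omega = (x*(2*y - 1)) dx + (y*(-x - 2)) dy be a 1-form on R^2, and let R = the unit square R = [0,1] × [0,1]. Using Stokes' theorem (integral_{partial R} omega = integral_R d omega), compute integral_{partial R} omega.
integral_(partial R) omega = -3/2

Stokes: integral_partial_R omega = integral_R d omega with d omega = (∂Q/∂x - ∂P/∂y) dx ∧ dy.
  ∂Q/∂x = -y
  ∂P/∂y = 2*x
  integrand = ∂Q/∂x - ∂P/∂y = -2*x - y.
Integrating over R: integral_0^1 integral_0^1 (-2*x - y) dx dy = -3/2.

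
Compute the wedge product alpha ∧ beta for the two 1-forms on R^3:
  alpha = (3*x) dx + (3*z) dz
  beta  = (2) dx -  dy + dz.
alpha ∧ beta = (-3*x) dx ∧ dy + (3*x - 6*z) dx ∧ dz + (3*z) dy ∧ dz

Distribute the wedge, using dx_i ∧ dx_j = -dx_j ∧ dx_i and dx_i ∧ dx_i = 0. For each pair (i, j) with i < j, the coefficient of dx_i ∧ dx_j in alpha ∧ beta is (alpha_i * beta_j - alpha_j * beta_i). Collecting: alpha ∧ beta = (-3*x) dx ∧ dy + (3*x - 6*z) dx ∧ dz + (3*z) dy ∧ dz.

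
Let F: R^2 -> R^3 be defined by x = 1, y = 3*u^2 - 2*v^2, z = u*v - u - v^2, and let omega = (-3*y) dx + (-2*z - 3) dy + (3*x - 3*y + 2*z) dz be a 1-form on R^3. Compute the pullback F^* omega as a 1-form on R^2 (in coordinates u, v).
F^* omega = (-21*u^2*v + 21*u^2 + 14*u*v^2 - 4*u*v - 16*u + 4*v^3 - 4*v^2 + 3*v - 3) du + (-9*u^3 + 20*u^2*v - 2*u^2 + 8*u*v^2 - 4*u*v + 3*u - 16*v^3 + 6*v) dv

Using F^*(f dg) = (f ∘ F) d(g ∘ F), substitute each coordinate x_i by F_i(u, v) in f_i, and replace dx_i by d F_i = (∂F_i/∂u) du + (∂F_i/∂v) dv.
  For the x component: f_1(F) = -9*u^2 + 6*v^2; d F_1 = (0) du + (0) dv
  For the y component: f_2(F) = -2*u*v + 2*u + 2*v^2 - 3; d F_2 = (6*u) du + (-4*v) dv
  For the z component: f_3(F) = -9*u^2 + 2*u*v - 2*u + 4*v^2 + 3; d F_3 = (v - 1) du + (u - 2*v) dv
Combining and collecting du, dv coefficients:
  coeff of du: -21*u^2*v + 21*u^2 + 14*u*v^2 - 4*u*v - 16*u + 4*v^3 - 4*v^2 + 3*v - 3
  coeff of dv: -9*u^3 + 20*u^2*v - 2*u^2 + 8*u*v^2 - 4*u*v + 3*u - 16*v^3 + 6*v
F^* omega = (-21*u^2*v + 21*u^2 + 14*u*v^2 - 4*u*v - 16*u + 4*v^3 - 4*v^2 + 3*v - 3) du + (-9*u^3 + 20*u^2*v - 2*u^2 + 8*u*v^2 - 4*u*v + 3*u - 16*v^3 + 6*v) dv.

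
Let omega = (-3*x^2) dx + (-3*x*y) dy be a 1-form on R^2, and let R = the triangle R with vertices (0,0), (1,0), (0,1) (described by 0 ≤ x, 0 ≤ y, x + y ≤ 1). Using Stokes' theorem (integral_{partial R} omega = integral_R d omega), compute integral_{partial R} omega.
integral_(partial R) omega = -1/2

Stokes: integral_partial_R omega = integral_R d omega with d omega = (∂Q/∂x - ∂P/∂y) dx ∧ dy.
  ∂Q/∂x = -3*y
  ∂P/∂y = 0
  integrand = ∂Q/∂x - ∂P/∂y = -3*y.
Integrating over R: integral_0^1 integral_0^{1-x} (-3*y) dy dx = -1/2.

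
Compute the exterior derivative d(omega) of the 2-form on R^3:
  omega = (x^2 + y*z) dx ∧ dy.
d(omega) = (y) dx ∧ dy ∧ dz

For a 2-form omega = sum_{i<j} g_{ij} dx_i ∧ dx_j, the exterior derivative is
  d(omega) = sum_{i<j} d(g_{ij}) ∧ dx_i ∧ dx_j = sum_{i<j, k} (∂g_{ij}/∂x_k) dx_k ∧ dx_i ∧ dx_j.
Expand each term, using dx_k ∧ dx_i ∧ dx_j = sgn(permutation) dx_{(a)} ∧ dx_{(b)} ∧ dx_{(c)} with (a < b < c) sorted:
  d(x^2 + y*z) includes (∂/∂z)(x^2 + y*z) dz = (y) dz, which multiplied by dx ∧ dy gives (y) dx ∧ dy ∧ dz
Collecting like 3-forms: d(omega) = (y) dx ∧ dy ∧ dz.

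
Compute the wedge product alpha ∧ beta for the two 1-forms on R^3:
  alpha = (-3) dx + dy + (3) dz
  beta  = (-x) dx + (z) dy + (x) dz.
alpha ∧ beta = (x - 3*z) dx ∧ dy + (x - 3*z) dy ∧ dz

Distribute the wedge, using dx_i ∧ dx_j = -dx_j ∧ dx_i and dx_i ∧ dx_i = 0. For each pair (i, j) with i < j, the coefficient of dx_i ∧ dx_j in alpha ∧ beta is (alpha_i * beta_j - alpha_j * beta_i). Collecting: alpha ∧ beta = (x - 3*z) dx ∧ dy + (x - 3*z) dy ∧ dz.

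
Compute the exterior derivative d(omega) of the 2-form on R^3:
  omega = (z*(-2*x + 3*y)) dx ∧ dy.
d(omega) = (-2*x + 3*y) dx ∧ dy ∧ dz

For a 2-form omega = sum_{i<j} g_{ij} dx_i ∧ dx_j, the exterior derivative is
  d(omega) = sum_{i<j} d(g_{ij}) ∧ dx_i ∧ dx_j = sum_{i<j, k} (∂g_{ij}/∂x_k) dx_k ∧ dx_i ∧ dx_j.
Expand each term, using dx_k ∧ dx_i ∧ dx_j = sgn(permutation) dx_{(a)} ∧ dx_{(b)} ∧ dx_{(c)} with (a < b < c) sorted:
  d(z*(-2*x + 3*y)) includes (∂/∂z)(z*(-2*x + 3*y)) dz = (-2*x + 3*y) dz, which multiplied by dx ∧ dy gives (-2*x + 3*y) dx ∧ dy ∧ dz
Collecting like 3-forms: d(omega) = (-2*x + 3*y) dx ∧ dy ∧ dz.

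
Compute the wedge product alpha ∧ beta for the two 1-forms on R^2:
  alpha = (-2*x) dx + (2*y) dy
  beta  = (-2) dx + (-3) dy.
alpha ∧ beta = (6*x + 4*y) dx ∧ dy

Distribute the wedge, using dx_i ∧ dx_j = -dx_j ∧ dx_i and dx_i ∧ dx_i = 0. For each pair (i, j) with i < j, the coefficient of dx_i ∧ dx_j in alpha ∧ beta is (alpha_i * beta_j - alpha_j * beta_i). Collecting: alpha ∧ beta = (6*x + 4*y) dx ∧ dy.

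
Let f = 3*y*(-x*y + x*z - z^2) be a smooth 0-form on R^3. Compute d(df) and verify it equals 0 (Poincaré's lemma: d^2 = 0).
d(df) = 0

Step 1: df = sum_i (∂f/∂x_i) dx_i = (3*y*(-y + z)) dx + (-6*x*y + 3*x*z - 3*z^2) dy + (3*y*(x - 2*z)) dz.
Step 2: Apply d again. Using the 1-form formula, the coefficient of dx ∧ dy in d(df) is ∂^2 f/∂x ∂y - ∂^2 f/∂y ∂x = (-6*y + 3*z) - (-6*y + 3*z) = 0 (equality of mixed partials for smooth f).
Similarly for dx ∧ dz and dy ∧ dz — all coefficients vanish. So d(df) = 0.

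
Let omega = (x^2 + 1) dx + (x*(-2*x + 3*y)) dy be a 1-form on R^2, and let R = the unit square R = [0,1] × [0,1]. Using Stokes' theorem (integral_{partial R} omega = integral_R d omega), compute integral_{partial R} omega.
integral_(partial R) omega = -1/2

Stokes: integral_partial_R omega = integral_R d omega with d omega = (∂Q/∂x - ∂P/∂y) dx ∧ dy.
  ∂Q/∂x = -4*x + 3*y
  ∂P/∂y = 0
  integrand = ∂Q/∂x - ∂P/∂y = -4*x + 3*y.
Integrating over R: integral_0^1 integral_0^1 (-4*x + 3*y) dx dy = -1/2.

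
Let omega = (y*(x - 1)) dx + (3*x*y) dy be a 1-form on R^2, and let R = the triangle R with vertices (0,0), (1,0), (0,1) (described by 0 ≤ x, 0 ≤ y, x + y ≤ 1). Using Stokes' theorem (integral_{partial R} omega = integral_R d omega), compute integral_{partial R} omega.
integral_(partial R) omega = 5/6

Stokes: integral_partial_R omega = integral_R d omega with d omega = (∂Q/∂x - ∂P/∂y) dx ∧ dy.
  ∂Q/∂x = 3*y
  ∂P/∂y = x - 1
  integrand = ∂Q/∂x - ∂P/∂y = -x + 3*y + 1.
Integrating over R: integral_0^1 integral_0^{1-x} (-x + 3*y + 1) dy dx = 5/6.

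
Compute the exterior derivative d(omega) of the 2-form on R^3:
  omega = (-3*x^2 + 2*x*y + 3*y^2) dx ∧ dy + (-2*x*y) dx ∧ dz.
d(omega) = (2*x) dx ∧ dy ∧ dz

For a 2-form omega = sum_{i<j} g_{ij} dx_i ∧ dx_j, the exterior derivative is
  d(omega) = sum_{i<j} d(g_{ij}) ∧ dx_i ∧ dx_j = sum_{i<j, k} (∂g_{ij}/∂x_k) dx_k ∧ dx_i ∧ dx_j.
Expand each term, using dx_k ∧ dx_i ∧ dx_j = sgn(permutation) dx_{(a)} ∧ dx_{(b)} ∧ dx_{(c)} with (a < b < c) sorted:
  d(-2*x*y) includes (∂/∂y)(-2*x*y) dy = (-2*x) dy, which multiplied by dx ∧ dz gives (2*x) dx ∧ dy ∧ dz
Collecting like 3-forms: d(omega) = (2*x) dx ∧ dy ∧ dz.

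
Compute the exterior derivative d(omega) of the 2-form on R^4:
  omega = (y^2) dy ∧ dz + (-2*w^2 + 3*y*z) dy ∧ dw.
d(omega) = (-3*y) dy ∧ dz ∧ dw

For a 2-form omega = sum_{i<j} g_{ij} dx_i ∧ dx_j, the exterior derivative is
  d(omega) = sum_{i<j} d(g_{ij}) ∧ dx_i ∧ dx_j = sum_{i<j, k} (∂g_{ij}/∂x_k) dx_k ∧ dx_i ∧ dx_j.
Expand each term, using dx_k ∧ dx_i ∧ dx_j = sgn(permutation) dx_{(a)} ∧ dx_{(b)} ∧ dx_{(c)} with (a < b < c) sorted:
  d(-2*w^2 + 3*y*z) includes (∂/∂z)(-2*w^2 + 3*y*z) dz = (3*y) dz, which multiplied by dy ∧ dw gives (-3*y) dy ∧ dz ∧ dw
Collecting like 3-forms: d(omega) = (-3*y) dy ∧ dz ∧ dw.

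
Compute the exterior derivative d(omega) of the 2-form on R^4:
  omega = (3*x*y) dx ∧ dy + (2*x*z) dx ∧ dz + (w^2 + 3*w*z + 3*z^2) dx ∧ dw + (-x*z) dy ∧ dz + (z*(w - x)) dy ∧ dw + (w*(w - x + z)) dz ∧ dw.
d(omega) = (-4*w - 6*z) dx ∧ dz ∧ dw + (-z) dx ∧ dy ∧ dz + (-z) dx ∧ dy ∧ dw + (-w + x) dy ∧ dz ∧ dw

For a 2-form omega = sum_{i<j} g_{ij} dx_i ∧ dx_j, the exterior derivative is
  d(omega) = sum_{i<j} d(g_{ij}) ∧ dx_i ∧ dx_j = sum_{i<j, k} (∂g_{ij}/∂x_k) dx_k ∧ dx_i ∧ dx_j.
Expand each term, using dx_k ∧ dx_i ∧ dx_j = sgn(permutation) dx_{(a)} ∧ dx_{(b)} ∧ dx_{(c)} with (a < b < c) sorted:
  d(w^2 + 3*w*z + 3*z^2) includes (∂/∂z)(w^2 + 3*w*z + 3*z^2) dz = (3*w + 6*z) dz, which multiplied by dx ∧ dw gives (-3*w - 6*z) dx ∧ dz ∧ dw
  d(-x*z) includes (∂/∂x)(-x*z) dx = (-z) dx, which multiplied by dy ∧ dz gives (-z) dx ∧ dy ∧ dz
  d(z*(w - x)) includes (∂/∂x)(z*(w - x)) dx = (-z) dx, which multiplied by dy ∧ dw gives (-z) dx ∧ dy ∧ dw
  d(z*(w - x)) includes (∂/∂z)(z*(w - x)) dz = (w - x) dz, which multiplied by dy ∧ dw gives (-w + x) dy ∧ dz ∧ dw
  d(w*(w - x + z)) includes (∂/∂x)(w*(w - x + z)) dx = (-w) dx, which multiplied by dz ∧ dw gives (-w) dx ∧ dz ∧ dw
Collecting like 3-forms: d(omega) = (-4*w - 6*z) dx ∧ dz ∧ dw + (-z) dx ∧ dy ∧ dz + (-z) dx ∧ dy ∧ dw + (-w + x) dy ∧ dz ∧ dw.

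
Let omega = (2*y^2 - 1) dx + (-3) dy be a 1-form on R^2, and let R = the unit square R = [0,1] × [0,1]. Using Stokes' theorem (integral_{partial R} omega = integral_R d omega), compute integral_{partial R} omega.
integral_(partial R) omega = -2

Stokes: integral_partial_R omega = integral_R d omega with d omega = (∂Q/∂x - ∂P/∂y) dx ∧ dy.
  ∂Q/∂x = 0
  ∂P/∂y = 4*y
  integrand = ∂Q/∂x - ∂P/∂y = -4*y.
Integrating over R: integral_0^1 integral_0^1 (-4*y) dx dy = -2.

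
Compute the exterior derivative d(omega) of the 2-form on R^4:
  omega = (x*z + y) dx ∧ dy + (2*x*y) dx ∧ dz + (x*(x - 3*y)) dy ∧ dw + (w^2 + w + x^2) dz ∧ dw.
d(omega) = (-x) dx ∧ dy ∧ dz + (2*x - 3*y) dx ∧ dy ∧ dw + (2*x) dx ∧ dz ∧ dw

For a 2-form omega = sum_{i<j} g_{ij} dx_i ∧ dx_j, the exterior derivative is
  d(omega) = sum_{i<j} d(g_{ij}) ∧ dx_i ∧ dx_j = sum_{i<j, k} (∂g_{ij}/∂x_k) dx_k ∧ dx_i ∧ dx_j.
Expand each term, using dx_k ∧ dx_i ∧ dx_j = sgn(permutation) dx_{(a)} ∧ dx_{(b)} ∧ dx_{(c)} with (a < b < c) sorted:
  d(x*z + y) includes (∂/∂z)(x*z + y) dz = (x) dz, which multiplied by dx ∧ dy gives (x) dx ∧ dy ∧ dz
  d(2*x*y) includes (∂/∂y)(2*x*y) dy = (2*x) dy, which multiplied by dx ∧ dz gives (-2*x) dx ∧ dy ∧ dz
  d(x*(x - 3*y)) includes (∂/∂x)(x*(x - 3*y)) dx = (2*x - 3*y) dx, which multiplied by dy ∧ dw gives (2*x - 3*y) dx ∧ dy ∧ dw
  d(w^2 + w + x^2) includes (∂/∂x)(w^2 + w + x^2) dx = (2*x) dx, which multiplied by dz ∧ dw gives (2*x) dx ∧ dz ∧ dw
Collecting like 3-forms: d(omega) = (-x) dx ∧ dy ∧ dz + (2*x - 3*y) dx ∧ dy ∧ dw + (2*x) dx ∧ dz ∧ dw.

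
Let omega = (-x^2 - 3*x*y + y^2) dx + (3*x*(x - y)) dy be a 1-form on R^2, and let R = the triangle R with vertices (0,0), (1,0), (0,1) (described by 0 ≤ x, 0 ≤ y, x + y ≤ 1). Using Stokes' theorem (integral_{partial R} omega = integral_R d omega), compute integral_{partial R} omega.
integral_(partial R) omega = 2/3

Stokes: integral_partial_R omega = integral_R d omega with d omega = (∂Q/∂x - ∂P/∂y) dx ∧ dy.
  ∂Q/∂x = 6*x - 3*y
  ∂P/∂y = -3*x + 2*y
  integrand = ∂Q/∂x - ∂P/∂y = 9*x - 5*y.
Integrating over R: integral_0^1 integral_0^{1-x} (9*x - 5*y) dy dx = 2/3.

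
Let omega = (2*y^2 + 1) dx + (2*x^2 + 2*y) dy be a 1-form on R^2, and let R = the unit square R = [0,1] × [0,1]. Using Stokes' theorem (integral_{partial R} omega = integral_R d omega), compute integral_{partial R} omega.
integral_(partial R) omega = 0

Stokes: integral_partial_R omega = integral_R d omega with d omega = (∂Q/∂x - ∂P/∂y) dx ∧ dy.
  ∂Q/∂x = 4*x
  ∂P/∂y = 4*y
  integrand = ∂Q/∂x - ∂P/∂y = 4*x - 4*y.
Integrating over R: integral_0^1 integral_0^1 (4*x - 4*y) dx dy = 0.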